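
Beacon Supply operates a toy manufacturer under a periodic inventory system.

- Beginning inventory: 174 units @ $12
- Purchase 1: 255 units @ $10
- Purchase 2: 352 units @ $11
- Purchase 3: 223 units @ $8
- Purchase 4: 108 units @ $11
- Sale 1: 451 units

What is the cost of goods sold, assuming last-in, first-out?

Sale 1 (451) [LIFO — newest first]: 108 @ $11 + 223 @ $8 + 120 @ $11 = $4,292
Ending inventory: 174 @ $12 + 255 @ $10 + 232 @ $11 = $7,190

COGS = $4,292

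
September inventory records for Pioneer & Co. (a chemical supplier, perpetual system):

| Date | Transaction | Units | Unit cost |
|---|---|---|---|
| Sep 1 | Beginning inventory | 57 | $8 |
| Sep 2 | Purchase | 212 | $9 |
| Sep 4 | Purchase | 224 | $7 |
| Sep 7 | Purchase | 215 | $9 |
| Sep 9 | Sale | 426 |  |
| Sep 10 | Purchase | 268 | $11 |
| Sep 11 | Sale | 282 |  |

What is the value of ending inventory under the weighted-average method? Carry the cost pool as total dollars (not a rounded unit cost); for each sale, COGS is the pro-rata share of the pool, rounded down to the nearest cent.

Ending inventory = $2,575.17

After Sep 1: 57 on hand, pool $456.00 (≈ $8.0000 each)
After Sep 2: 269 on hand, pool $2,364.00 (≈ $8.7881 each)
After Sep 4: 493 on hand, pool $3,932.00 (≈ $7.9757 each)
After Sep 7: 708 on hand, pool $5,867.00 (≈ $8.2867 each)
Sep 9, sell 426: 426/708 × $5,867.00 → $3,530.14
After Sep 10: 550 on hand, pool $5,284.86 (≈ $9.6088 each)
Sep 11, sell 282: 282/550 × $5,284.86 → $2,709.69
Total COGS = $3,530.14 + $2,709.69 = $6,239.83
Ending inventory (cost pool remaining) = $2,575.17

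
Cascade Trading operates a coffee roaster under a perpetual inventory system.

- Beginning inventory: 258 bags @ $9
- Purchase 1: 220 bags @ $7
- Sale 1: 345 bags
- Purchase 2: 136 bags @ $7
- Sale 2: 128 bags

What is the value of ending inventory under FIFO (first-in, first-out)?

Ending inventory = $987

Sale 1 (345) [FIFO — oldest first]: 258 @ $9 + 87 @ $7 = $2,931
Sale 2 (128) [FIFO — oldest first]: 128 @ $7 = $896
Total COGS = $2,931 + $896 = $3,827
Ending inventory: 5 @ $7 + 136 @ $7 = $987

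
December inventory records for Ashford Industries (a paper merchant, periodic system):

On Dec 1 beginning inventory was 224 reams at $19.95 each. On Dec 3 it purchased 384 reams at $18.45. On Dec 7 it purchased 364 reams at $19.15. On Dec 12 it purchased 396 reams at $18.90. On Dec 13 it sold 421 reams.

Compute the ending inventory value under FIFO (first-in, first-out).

Dec 13, 421 sold [FIFO — oldest first]: 224 @ $19.95 + 197 @ $18.45 = $8,103.45
Ending inventory: 187 @ $18.45 + 364 @ $19.15 + 396 @ $18.90 = $17,905.15
Check: goods available $26,008.60 = COGS $8,103.45 + ending $17,905.15

Ending inventory = $17,905.15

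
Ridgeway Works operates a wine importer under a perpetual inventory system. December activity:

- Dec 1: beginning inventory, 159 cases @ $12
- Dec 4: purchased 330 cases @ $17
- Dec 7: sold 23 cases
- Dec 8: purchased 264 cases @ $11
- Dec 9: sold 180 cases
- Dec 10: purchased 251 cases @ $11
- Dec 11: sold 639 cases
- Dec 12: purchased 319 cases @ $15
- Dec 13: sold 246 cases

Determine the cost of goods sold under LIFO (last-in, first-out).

COGS = $14,914

Dec 7, 23 sold [LIFO — newest first]: 23 @ $17 = $391
Dec 9, 180 sold [LIFO — newest first]: 180 @ $11 = $1,980
Dec 11, 639 sold [LIFO — newest first]: 251 @ $11 + 84 @ $11 + 304 @ $17 = $8,853
Dec 13, 246 sold [LIFO — newest first]: 246 @ $15 = $3,690
Total COGS = $391 + $1,980 + $8,853 + $3,690 = $14,914
Ending inventory: 159 @ $12 + 3 @ $17 + 73 @ $15 = $3,054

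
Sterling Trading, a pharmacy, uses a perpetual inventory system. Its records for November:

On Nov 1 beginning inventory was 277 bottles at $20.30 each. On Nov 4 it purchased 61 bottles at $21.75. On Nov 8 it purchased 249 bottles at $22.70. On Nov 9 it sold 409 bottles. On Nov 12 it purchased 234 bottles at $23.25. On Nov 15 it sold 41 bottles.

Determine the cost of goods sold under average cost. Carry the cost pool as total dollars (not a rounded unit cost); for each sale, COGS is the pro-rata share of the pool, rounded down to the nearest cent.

After Nov 1: 277 on hand, pool $5,623.10 (≈ $20.3000 each)
After Nov 4: 338 on hand, pool $6,949.85 (≈ $20.5617 each)
After Nov 8: 587 on hand, pool $12,602.15 (≈ $21.4687 each)
Nov 9, sell 409: 409/587 × $12,602.15 → $8,780.71
After Nov 12: 412 on hand, pool $9,261.94 (≈ $22.4804 each)
Nov 15, sell 41: 41/412 × $9,261.94 → $921.69
Total COGS = $8,780.71 + $921.69 = $9,702.40
Ending inventory (cost pool remaining) = $8,340.25
Check: goods available $18,042.65 = COGS $9,702.40 + ending $8,340.25

COGS = $9,702.40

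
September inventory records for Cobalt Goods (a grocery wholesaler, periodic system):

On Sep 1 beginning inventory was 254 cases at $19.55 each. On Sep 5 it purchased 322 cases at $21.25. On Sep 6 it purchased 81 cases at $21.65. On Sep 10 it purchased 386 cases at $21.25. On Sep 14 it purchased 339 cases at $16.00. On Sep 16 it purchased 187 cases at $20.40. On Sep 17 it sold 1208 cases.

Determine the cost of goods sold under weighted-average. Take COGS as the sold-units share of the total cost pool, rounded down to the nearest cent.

Sep 17, sell 1208: 1208/1569 × $31,003.15 → $23,869.85
Ending inventory (cost pool remaining) = $7,133.30

COGS = $23,869.85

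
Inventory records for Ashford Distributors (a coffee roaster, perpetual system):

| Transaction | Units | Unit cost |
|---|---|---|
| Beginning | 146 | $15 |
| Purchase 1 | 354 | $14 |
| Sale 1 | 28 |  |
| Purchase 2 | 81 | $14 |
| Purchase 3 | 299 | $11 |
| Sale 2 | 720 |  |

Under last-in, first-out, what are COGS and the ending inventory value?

COGS = $9,589; ending inventory = $1,980

Sale 1 (28) [LIFO — newest first]: 28 @ $14 = $392
Sale 2 (720) [LIFO — newest first]: 299 @ $11 + 81 @ $14 + 326 @ $14 + 14 @ $15 = $9,197
Total COGS = $392 + $9,197 = $9,589
Ending inventory: 132 @ $15 = $1,980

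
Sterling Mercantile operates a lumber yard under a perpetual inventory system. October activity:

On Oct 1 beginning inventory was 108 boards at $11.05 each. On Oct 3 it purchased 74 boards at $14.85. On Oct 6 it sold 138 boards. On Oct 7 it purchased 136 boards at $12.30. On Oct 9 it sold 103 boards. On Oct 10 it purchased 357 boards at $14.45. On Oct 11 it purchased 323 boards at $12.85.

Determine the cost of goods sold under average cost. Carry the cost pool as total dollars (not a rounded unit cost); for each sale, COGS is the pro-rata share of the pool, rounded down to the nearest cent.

After Oct 1: 108 on hand, pool $1,193.40 (≈ $11.0500 each)
After Oct 3: 182 on hand, pool $2,292.30 (≈ $12.5951 each)
Oct 6, sell 138: 138/182 × $2,292.30 → $1,738.11
After Oct 7: 180 on hand, pool $2,226.99 (≈ $12.3722 each)
Oct 9, sell 103: 103/180 × $2,226.99 → $1,274.33
After Oct 10: 434 on hand, pool $6,111.31 (≈ $14.0814 each)
After Oct 11: 757 on hand, pool $10,261.86 (≈ $13.5560 each)
Total COGS = $1,738.11 + $1,274.33 = $3,012.44
Ending inventory (cost pool remaining) = $10,261.86

COGS = $3,012.44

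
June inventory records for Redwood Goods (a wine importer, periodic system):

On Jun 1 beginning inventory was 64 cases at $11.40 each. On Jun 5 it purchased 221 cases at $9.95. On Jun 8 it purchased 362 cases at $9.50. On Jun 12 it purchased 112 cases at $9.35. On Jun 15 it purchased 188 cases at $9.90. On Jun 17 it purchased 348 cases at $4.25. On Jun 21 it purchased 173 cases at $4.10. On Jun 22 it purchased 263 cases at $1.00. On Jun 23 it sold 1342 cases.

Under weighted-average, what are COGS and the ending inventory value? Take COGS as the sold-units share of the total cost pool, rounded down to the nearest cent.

COGS = $9,091.83; ending inventory = $2,635.42

Jun 23, sell 1342: 1342/1731 × $11,727.25 → $9,091.83
Ending inventory (cost pool remaining) = $2,635.42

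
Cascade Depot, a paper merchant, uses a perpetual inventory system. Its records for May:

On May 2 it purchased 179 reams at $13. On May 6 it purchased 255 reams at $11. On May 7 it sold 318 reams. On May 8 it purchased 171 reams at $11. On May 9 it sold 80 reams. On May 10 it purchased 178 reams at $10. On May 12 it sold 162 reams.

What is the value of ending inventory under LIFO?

May 7, 318 sold [LIFO — newest first]: 255 @ $11 + 63 @ $13 = $3,624
May 9, 80 sold [LIFO — newest first]: 80 @ $11 = $880
May 12, 162 sold [LIFO — newest first]: 162 @ $10 = $1,620
Total COGS = $3,624 + $880 + $1,620 = $6,124
Ending inventory: 116 @ $13 + 91 @ $11 + 16 @ $10 = $2,669

Ending inventory = $2,669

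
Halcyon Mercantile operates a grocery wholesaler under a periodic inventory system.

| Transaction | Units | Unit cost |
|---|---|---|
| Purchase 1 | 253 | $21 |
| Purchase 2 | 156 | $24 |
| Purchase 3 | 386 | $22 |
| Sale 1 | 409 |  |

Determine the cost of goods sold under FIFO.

Sale 1 (409) [FIFO — oldest first]: 253 @ $21 + 156 @ $24 = $9,057
Ending inventory: 386 @ $22 = $8,492

COGS = $9,057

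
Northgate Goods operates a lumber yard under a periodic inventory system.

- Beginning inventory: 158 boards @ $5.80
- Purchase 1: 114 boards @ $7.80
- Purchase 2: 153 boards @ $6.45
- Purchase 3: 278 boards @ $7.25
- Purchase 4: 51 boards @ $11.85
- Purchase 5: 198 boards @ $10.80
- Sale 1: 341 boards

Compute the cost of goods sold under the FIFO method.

Sale 1 (341) [FIFO — oldest first]: 158 @ $5.80 + 114 @ $7.80 + 69 @ $6.45 = $2,250.65
Ending inventory: 84 @ $6.45 + 278 @ $7.25 + 51 @ $11.85 + 198 @ $10.80 = $5,300.05
Check: goods available $7,550.70 = COGS $2,250.65 + ending $5,300.05

COGS = $2,250.65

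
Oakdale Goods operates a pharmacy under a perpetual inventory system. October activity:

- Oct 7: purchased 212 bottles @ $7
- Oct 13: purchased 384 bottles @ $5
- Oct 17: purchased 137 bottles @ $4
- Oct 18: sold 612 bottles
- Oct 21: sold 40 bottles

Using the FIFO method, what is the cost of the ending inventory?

Ending inventory = $324

Oct 18, 612 sold [FIFO — oldest first]: 212 @ $7 + 384 @ $5 + 16 @ $4 = $3,468
Oct 21, 40 sold [FIFO — oldest first]: 40 @ $4 = $160
Total COGS = $3,468 + $160 = $3,628
Ending inventory: 81 @ $4 = $324
Check: goods available $3,952 = COGS $3,628 + ending $324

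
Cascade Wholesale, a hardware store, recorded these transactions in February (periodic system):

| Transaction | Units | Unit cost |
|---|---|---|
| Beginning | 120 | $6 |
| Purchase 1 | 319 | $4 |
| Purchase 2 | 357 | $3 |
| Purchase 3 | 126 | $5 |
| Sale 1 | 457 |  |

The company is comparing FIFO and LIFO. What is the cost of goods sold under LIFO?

FIFO COGS: 120 @ $6 + 319 @ $4 + 18 @ $3 = $2,050
LIFO COGS: 126 @ $5 + 331 @ $3 = $1,623

COGS = $1,623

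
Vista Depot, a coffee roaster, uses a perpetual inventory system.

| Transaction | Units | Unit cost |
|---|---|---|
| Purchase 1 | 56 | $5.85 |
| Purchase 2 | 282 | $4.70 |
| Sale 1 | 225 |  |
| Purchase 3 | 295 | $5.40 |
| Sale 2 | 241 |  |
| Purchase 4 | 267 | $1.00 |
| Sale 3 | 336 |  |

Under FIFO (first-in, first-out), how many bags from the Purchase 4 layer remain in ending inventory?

Sale 1 (225) [FIFO — oldest first]: 56 @ $5.85 + 169 @ $4.70 = $1,121.90
Sale 2 (241) [FIFO — oldest first]: 113 @ $4.70 + 128 @ $5.40 = $1,222.30
Sale 3 (336) [FIFO — oldest first]: 167 @ $5.40 + 169 @ $1.00 = $1,070.80
Total COGS = $1,121.90 + $1,222.30 + $1,070.80 = $3,415.00
Ending inventory: 98 @ $1.00 = $98.00

98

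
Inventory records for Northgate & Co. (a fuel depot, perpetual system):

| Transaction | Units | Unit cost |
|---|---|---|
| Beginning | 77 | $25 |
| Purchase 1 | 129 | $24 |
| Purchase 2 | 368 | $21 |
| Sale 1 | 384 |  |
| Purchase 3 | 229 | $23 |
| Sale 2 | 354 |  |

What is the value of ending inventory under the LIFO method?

Sale 1 (384) [LIFO — newest first]: 368 @ $21 + 16 @ $24 = $8,112
Sale 2 (354) [LIFO — newest first]: 229 @ $23 + 113 @ $24 + 12 @ $25 = $8,279
Total COGS = $8,112 + $8,279 = $16,391
Ending inventory: 65 @ $25 = $1,625

Ending inventory = $1,625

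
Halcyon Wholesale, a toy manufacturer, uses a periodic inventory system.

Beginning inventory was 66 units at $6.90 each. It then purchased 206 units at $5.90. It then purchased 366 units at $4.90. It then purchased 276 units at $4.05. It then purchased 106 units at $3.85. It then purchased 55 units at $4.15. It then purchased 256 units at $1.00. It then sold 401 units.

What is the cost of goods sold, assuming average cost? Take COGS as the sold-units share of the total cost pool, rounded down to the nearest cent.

Sale 1, sell 401: 401/1331 × $5,474.35 → $1,649.29
Ending inventory (cost pool remaining) = $3,825.06

COGS = $1,649.29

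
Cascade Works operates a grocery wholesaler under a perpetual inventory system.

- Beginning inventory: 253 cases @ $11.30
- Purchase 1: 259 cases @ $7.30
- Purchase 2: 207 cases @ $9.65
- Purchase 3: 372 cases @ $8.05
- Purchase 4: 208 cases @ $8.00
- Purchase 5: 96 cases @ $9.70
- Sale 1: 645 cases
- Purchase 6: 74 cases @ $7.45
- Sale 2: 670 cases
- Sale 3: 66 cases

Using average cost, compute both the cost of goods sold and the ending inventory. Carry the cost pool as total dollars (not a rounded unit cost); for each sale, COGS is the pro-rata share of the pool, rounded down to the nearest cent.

COGS = $12,121.01; ending inventory = $767.24

After Beginning: 253 on hand, pool $2,858.90 (≈ $11.3000 each)
After Purchase 1: 512 on hand, pool $4,749.60 (≈ $9.2766 each)
After Purchase 2: 719 on hand, pool $6,747.15 (≈ $9.3841 each)
After Purchase 3: 1091 on hand, pool $9,741.75 (≈ $8.9292 each)
After Purchase 4: 1299 on hand, pool $11,405.75 (≈ $8.7804 each)
After Purchase 5: 1395 on hand, pool $12,336.95 (≈ $8.8437 each)
Sale 1, sell 645: 645/1395 × $12,336.95 → $5,704.18
After Purchase 6: 824 on hand, pool $7,184.07 (≈ $8.7185 each)
Sale 2, sell 670: 670/824 × $7,184.07 → $5,841.41
Sale 3, sell 66: 66/154 × $1,342.66 → $575.42
Total COGS = $5,704.18 + $5,841.41 + $575.42 = $12,121.01
Ending inventory (cost pool remaining) = $767.24
Check: goods available $12,888.25 = COGS $12,121.01 + ending $767.24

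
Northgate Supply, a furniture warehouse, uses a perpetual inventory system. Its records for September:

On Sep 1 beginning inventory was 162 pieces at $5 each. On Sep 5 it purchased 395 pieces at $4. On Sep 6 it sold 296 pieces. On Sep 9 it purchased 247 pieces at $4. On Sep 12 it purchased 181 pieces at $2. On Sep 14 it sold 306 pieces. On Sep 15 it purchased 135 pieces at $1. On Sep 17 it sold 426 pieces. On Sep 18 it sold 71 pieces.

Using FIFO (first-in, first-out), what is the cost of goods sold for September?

Sep 6, 296 sold [FIFO — oldest first]: 162 @ $5 + 134 @ $4 = $1,346
Sep 14, 306 sold [FIFO — oldest first]: 261 @ $4 + 45 @ $4 = $1,224
Sep 17, 426 sold [FIFO — oldest first]: 202 @ $4 + 181 @ $2 + 43 @ $1 = $1,213
Sep 18, 71 sold [FIFO — oldest first]: 71 @ $1 = $71
Total COGS = $1,346 + $1,224 + $1,213 + $71 = $3,854
Ending inventory: 21 @ $1 = $21

COGS = $3,854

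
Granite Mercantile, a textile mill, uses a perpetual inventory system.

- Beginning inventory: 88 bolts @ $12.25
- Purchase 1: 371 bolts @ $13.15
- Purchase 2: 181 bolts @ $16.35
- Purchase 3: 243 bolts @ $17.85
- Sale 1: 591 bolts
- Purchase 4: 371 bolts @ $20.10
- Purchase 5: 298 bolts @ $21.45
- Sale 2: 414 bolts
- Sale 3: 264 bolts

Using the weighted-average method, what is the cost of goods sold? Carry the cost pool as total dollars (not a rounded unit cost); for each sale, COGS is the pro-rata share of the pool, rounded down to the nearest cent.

COGS = $21,733.69

After Beginning: 88 on hand, pool $1,078.00 (≈ $12.2500 each)
After Purchase 1: 459 on hand, pool $5,956.65 (≈ $12.9775 each)
After Purchase 2: 640 on hand, pool $8,916.00 (≈ $13.9313 each)
After Purchase 3: 883 on hand, pool $13,253.55 (≈ $15.0097 each)
Sale 1, sell 591: 591/883 × $13,253.55 → $8,870.72
After Purchase 4: 663 on hand, pool $11,839.93 (≈ $17.8581 each)
After Purchase 5: 961 on hand, pool $18,232.03 (≈ $18.9719 each)
Sale 2, sell 414: 414/961 × $18,232.03 → $7,854.38
Sale 3, sell 264: 264/547 × $10,377.65 → $5,008.59
Total COGS = $8,870.72 + $7,854.38 + $5,008.59 = $21,733.69
Ending inventory (cost pool remaining) = $5,369.06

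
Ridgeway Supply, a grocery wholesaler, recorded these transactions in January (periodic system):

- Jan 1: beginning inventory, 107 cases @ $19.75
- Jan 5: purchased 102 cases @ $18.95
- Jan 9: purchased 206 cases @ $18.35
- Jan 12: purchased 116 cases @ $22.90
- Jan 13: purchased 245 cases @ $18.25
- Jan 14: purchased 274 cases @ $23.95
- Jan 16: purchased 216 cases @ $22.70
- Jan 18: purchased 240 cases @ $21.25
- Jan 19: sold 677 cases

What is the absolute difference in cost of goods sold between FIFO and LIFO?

$2,149.00

FIFO COGS: 107 @ $19.75 + 102 @ $18.95 + 206 @ $18.35 + 116 @ $22.90 + 146 @ $18.25 = $13,147.15
LIFO COGS: 240 @ $21.25 + 216 @ $22.70 + 221 @ $23.95 = $15,296.15
Difference = |$13,147.15 − $15,296.15| = $2,149.00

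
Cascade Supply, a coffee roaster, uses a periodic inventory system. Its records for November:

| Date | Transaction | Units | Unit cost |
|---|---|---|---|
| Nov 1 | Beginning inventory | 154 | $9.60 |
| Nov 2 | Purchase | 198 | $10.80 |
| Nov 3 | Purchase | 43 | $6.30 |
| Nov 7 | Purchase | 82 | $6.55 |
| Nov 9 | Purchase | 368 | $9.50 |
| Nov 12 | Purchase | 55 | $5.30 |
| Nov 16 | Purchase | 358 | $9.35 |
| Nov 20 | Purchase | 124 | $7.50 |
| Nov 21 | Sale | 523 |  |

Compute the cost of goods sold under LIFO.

COGS = $4,494.60

Nov 21, 523 sold [LIFO — newest first]: 124 @ $7.50 + 358 @ $9.35 + 41 @ $5.30 = $4,494.60
Ending inventory: 154 @ $9.60 + 198 @ $10.80 + 43 @ $6.30 + 82 @ $6.55 + 368 @ $9.50 + 14 @ $5.30 = $7,995.00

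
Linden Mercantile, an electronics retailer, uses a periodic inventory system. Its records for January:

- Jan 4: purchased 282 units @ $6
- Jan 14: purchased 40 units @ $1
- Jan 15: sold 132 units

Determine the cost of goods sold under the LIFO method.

COGS = $592

Jan 15, 132 sold [LIFO — newest first]: 40 @ $1 + 92 @ $6 = $592
Ending inventory: 190 @ $6 = $1,140
Check: goods available $1,732 = COGS $592 + ending $1,140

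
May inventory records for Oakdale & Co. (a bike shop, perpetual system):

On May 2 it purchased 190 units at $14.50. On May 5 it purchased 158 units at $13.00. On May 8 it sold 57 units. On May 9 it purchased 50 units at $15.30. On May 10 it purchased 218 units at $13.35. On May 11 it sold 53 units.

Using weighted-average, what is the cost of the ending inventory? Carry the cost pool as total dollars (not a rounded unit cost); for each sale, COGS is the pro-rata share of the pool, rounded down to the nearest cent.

Ending inventory = $6,966.89

After May 2: 190 on hand, pool $2,755.00 (≈ $14.5000 each)
After May 5: 348 on hand, pool $4,809.00 (≈ $13.8190 each)
May 8, sell 57: 57/348 × $4,809.00 → $787.68
After May 9: 341 on hand, pool $4,786.32 (≈ $14.0361 each)
After May 10: 559 on hand, pool $7,696.62 (≈ $13.7686 each)
May 11, sell 53: 53/559 × $7,696.62 → $729.73
Total COGS = $787.68 + $729.73 = $1,517.41
Ending inventory (cost pool remaining) = $6,966.89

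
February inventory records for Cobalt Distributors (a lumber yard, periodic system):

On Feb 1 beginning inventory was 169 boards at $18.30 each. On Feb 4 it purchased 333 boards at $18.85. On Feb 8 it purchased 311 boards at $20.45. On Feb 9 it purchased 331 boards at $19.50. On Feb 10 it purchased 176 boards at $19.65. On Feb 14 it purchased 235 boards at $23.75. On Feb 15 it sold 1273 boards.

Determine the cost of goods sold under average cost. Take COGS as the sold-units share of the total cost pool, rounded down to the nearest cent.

Feb 15, sell 1273: 1273/1555 × $31,223.85 → $25,561.38
Ending inventory (cost pool remaining) = $5,662.47
Check: goods available $31,223.85 = COGS $25,561.38 + ending $5,662.47

COGS = $25,561.38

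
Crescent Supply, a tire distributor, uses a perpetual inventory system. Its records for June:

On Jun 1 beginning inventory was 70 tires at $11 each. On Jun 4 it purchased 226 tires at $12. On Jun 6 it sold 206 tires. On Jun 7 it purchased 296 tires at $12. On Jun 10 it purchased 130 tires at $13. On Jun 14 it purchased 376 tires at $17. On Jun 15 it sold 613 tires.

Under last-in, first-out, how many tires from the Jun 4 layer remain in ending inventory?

Jun 6, 206 sold [LIFO — newest first]: 206 @ $12 = $2,472
Jun 15, 613 sold [LIFO — newest first]: 376 @ $17 + 130 @ $13 + 107 @ $12 = $9,366
Total COGS = $2,472 + $9,366 = $11,838
Ending inventory: 70 @ $11 + 20 @ $12 + 189 @ $12 = $3,278
Check: goods available $15,116 = COGS $11,838 + ending $3,278

20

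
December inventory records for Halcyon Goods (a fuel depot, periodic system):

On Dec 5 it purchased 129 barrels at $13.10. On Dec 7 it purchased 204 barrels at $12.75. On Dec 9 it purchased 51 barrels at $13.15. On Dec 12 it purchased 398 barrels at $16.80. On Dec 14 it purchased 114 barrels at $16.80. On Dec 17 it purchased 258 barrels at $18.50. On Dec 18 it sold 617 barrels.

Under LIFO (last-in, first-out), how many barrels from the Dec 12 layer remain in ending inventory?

Dec 18, 617 sold [LIFO — newest first]: 258 @ $18.50 + 114 @ $16.80 + 245 @ $16.80 = $10,804.20
Ending inventory: 129 @ $13.10 + 204 @ $12.75 + 51 @ $13.15 + 153 @ $16.80 = $7,531.95

153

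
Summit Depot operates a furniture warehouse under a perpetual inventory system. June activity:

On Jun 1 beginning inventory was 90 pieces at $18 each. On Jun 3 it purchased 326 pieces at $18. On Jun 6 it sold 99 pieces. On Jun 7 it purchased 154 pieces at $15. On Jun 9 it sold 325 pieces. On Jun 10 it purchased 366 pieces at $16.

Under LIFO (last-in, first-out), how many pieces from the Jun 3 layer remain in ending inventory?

56

Jun 6, 99 sold [LIFO — newest first]: 99 @ $18 = $1,782
Jun 9, 325 sold [LIFO — newest first]: 154 @ $15 + 171 @ $18 = $5,388
Total COGS = $1,782 + $5,388 = $7,170
Ending inventory: 90 @ $18 + 56 @ $18 + 366 @ $16 = $8,484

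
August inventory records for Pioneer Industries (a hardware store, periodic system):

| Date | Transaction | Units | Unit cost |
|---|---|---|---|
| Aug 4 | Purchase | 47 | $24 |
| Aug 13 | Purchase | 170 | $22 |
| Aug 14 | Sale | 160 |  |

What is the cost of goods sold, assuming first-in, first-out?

COGS = $3,614

Aug 14, 160 sold [FIFO — oldest first]: 47 @ $24 + 113 @ $22 = $3,614
Ending inventory: 57 @ $22 = $1,254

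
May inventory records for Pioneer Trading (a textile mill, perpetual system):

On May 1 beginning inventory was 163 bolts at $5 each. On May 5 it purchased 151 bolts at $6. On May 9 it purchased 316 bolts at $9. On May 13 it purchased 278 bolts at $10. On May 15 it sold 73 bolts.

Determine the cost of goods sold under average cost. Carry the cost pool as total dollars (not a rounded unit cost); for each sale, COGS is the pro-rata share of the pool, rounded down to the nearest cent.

After May 1: 163 on hand, pool $815.00 (≈ $5.0000 each)
After May 5: 314 on hand, pool $1,721.00 (≈ $5.4809 each)
After May 9: 630 on hand, pool $4,565.00 (≈ $7.2460 each)
After May 13: 908 on hand, pool $7,345.00 (≈ $8.0892 each)
May 15, sell 73: 73/908 × $7,345.00 → $590.51
Ending inventory (cost pool remaining) = $6,754.49
Check: goods available $7,345.00 = COGS $590.51 + ending $6,754.49

COGS = $590.51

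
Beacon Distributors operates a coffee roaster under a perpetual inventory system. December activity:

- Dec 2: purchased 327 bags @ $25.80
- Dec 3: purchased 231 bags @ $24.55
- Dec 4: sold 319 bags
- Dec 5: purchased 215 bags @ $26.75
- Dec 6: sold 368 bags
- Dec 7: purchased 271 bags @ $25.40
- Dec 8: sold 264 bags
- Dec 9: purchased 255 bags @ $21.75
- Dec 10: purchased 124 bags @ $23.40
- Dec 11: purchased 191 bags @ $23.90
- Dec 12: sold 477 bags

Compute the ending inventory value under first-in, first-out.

Dec 4, 319 sold [FIFO — oldest first]: 319 @ $25.80 = $8,230.20
Dec 6, 368 sold [FIFO — oldest first]: 8 @ $25.80 + 231 @ $24.55 + 129 @ $26.75 = $9,328.20
Dec 8, 264 sold [FIFO — oldest first]: 86 @ $26.75 + 178 @ $25.40 = $6,821.70
Dec 12, 477 sold [FIFO — oldest first]: 93 @ $25.40 + 255 @ $21.75 + 124 @ $23.40 + 5 @ $23.90 = $10,929.55
Total COGS = $8,230.20 + $9,328.20 + $6,821.70 + $10,929.55 = $35,309.65
Ending inventory: 186 @ $23.90 = $4,445.40

Ending inventory = $4,445.40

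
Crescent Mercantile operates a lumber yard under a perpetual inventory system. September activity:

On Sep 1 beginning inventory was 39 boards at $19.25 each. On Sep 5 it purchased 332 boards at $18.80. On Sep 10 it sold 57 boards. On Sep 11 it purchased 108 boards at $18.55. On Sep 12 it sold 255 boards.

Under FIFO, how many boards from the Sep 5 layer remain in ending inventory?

Sep 10, 57 sold [FIFO — oldest first]: 39 @ $19.25 + 18 @ $18.80 = $1,089.15
Sep 12, 255 sold [FIFO — oldest first]: 255 @ $18.80 = $4,794.00
Total COGS = $1,089.15 + $4,794.00 = $5,883.15
Ending inventory: 59 @ $18.80 + 108 @ $18.55 = $3,112.60
Check: goods available $8,995.75 = COGS $5,883.15 + ending $3,112.60

59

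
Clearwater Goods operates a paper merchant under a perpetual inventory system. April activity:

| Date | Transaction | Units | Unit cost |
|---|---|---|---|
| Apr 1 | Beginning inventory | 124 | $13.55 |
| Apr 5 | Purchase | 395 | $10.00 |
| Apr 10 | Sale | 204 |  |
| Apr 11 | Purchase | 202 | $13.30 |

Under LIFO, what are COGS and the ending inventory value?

COGS = $2,040.00; ending inventory = $6,276.80

Apr 10, 204 sold [LIFO — newest first]: 204 @ $10.00 = $2,040.00
Ending inventory: 124 @ $13.55 + 191 @ $10.00 + 202 @ $13.30 = $6,276.80
Check: goods available $8,316.80 = COGS $2,040.00 + ending $6,276.80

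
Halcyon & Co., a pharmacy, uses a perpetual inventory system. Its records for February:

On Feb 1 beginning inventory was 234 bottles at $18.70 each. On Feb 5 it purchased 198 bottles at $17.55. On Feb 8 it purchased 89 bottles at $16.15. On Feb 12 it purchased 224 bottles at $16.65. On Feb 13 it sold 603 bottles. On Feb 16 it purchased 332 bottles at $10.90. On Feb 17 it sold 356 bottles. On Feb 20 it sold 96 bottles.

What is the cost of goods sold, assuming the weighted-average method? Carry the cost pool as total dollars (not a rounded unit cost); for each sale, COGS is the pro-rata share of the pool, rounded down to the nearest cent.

After Feb 1: 234 on hand, pool $4,375.80 (≈ $18.7000 each)
After Feb 5: 432 on hand, pool $7,850.70 (≈ $18.1729 each)
After Feb 8: 521 on hand, pool $9,288.05 (≈ $17.8274 each)
After Feb 12: 745 on hand, pool $13,017.65 (≈ $17.4734 each)
Feb 13, sell 603: 603/745 × $13,017.65 → $10,536.43
After Feb 16: 474 on hand, pool $6,100.02 (≈ $12.8692 each)
Feb 17, sell 356: 356/474 × $6,100.02 → $4,581.44
Feb 20, sell 96: 96/118 × $1,518.58 → $1,235.45
Total COGS = $10,536.43 + $4,581.44 + $1,235.45 = $16,353.32
Ending inventory (cost pool remaining) = $283.13
Check: goods available $16,636.45 = COGS $16,353.32 + ending $283.13

COGS = $16,353.32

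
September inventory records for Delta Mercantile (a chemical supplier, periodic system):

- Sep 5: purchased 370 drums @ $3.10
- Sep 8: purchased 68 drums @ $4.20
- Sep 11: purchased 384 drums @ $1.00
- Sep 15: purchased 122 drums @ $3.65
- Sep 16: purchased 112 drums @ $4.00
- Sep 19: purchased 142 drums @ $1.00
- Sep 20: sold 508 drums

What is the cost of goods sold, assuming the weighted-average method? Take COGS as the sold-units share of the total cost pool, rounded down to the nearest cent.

Sep 20, sell 508: 508/1198 × $2,851.90 → $1,209.31
Ending inventory (cost pool remaining) = $1,642.59
Check: goods available $2,851.90 = COGS $1,209.31 + ending $1,642.59

COGS = $1,209.31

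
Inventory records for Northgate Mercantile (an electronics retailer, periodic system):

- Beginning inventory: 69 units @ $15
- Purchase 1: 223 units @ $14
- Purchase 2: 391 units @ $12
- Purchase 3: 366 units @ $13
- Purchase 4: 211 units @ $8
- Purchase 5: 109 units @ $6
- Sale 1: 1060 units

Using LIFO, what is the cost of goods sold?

Sale 1 (1060) [LIFO — newest first]: 109 @ $6 + 211 @ $8 + 366 @ $13 + 374 @ $12 = $11,588
Ending inventory: 69 @ $15 + 223 @ $14 + 17 @ $12 = $4,361

COGS = $11,588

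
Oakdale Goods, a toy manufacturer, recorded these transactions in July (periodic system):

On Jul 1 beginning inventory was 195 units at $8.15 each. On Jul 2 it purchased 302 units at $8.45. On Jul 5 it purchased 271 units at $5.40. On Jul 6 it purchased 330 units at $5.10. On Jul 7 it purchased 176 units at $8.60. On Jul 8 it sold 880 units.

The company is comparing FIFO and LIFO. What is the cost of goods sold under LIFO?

COGS = $5,530.35

FIFO COGS: 195 @ $8.15 + 302 @ $8.45 + 271 @ $5.40 + 112 @ $5.10 = $6,175.75
LIFO COGS: 176 @ $8.60 + 330 @ $5.10 + 271 @ $5.40 + 103 @ $8.45 = $5,530.35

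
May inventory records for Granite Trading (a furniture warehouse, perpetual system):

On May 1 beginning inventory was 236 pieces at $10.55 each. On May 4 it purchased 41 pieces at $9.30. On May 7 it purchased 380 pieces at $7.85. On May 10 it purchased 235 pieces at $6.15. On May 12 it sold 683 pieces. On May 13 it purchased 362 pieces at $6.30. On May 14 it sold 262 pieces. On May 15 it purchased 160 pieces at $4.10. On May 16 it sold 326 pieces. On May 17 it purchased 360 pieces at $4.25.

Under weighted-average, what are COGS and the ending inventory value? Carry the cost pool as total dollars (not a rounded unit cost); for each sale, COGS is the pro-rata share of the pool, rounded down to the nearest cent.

COGS = $9,377.43; ending inventory = $2,388.52

After May 1: 236 on hand, pool $2,489.80 (≈ $10.5500 each)
After May 4: 277 on hand, pool $2,871.10 (≈ $10.3650 each)
After May 7: 657 on hand, pool $5,854.10 (≈ $8.9104 each)
After May 10: 892 on hand, pool $7,299.35 (≈ $8.1831 each)
May 12, sell 683: 683/892 × $7,299.35 → $5,589.07
After May 13: 571 on hand, pool $3,990.88 (≈ $6.9893 each)
May 14, sell 262: 262/571 × $3,990.88 → $1,831.19
After May 15: 469 on hand, pool $2,815.69 (≈ $6.0036 each)
May 16, sell 326: 326/469 × $2,815.69 → $1,957.17
After May 17: 503 on hand, pool $2,388.52 (≈ $4.7485 each)
Total COGS = $5,589.07 + $1,831.19 + $1,957.17 = $9,377.43
Ending inventory (cost pool remaining) = $2,388.52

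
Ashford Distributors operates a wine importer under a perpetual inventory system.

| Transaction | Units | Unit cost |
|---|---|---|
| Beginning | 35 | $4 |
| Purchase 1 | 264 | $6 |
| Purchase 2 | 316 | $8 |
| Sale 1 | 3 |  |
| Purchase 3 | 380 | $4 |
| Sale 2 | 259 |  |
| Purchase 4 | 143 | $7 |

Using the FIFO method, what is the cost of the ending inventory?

Ending inventory = $5,271

Sale 1 (3) [FIFO — oldest first]: 3 @ $4 = $12
Sale 2 (259) [FIFO — oldest first]: 32 @ $4 + 227 @ $6 = $1,490
Total COGS = $12 + $1,490 = $1,502
Ending inventory: 37 @ $6 + 316 @ $8 + 380 @ $4 + 143 @ $7 = $5,271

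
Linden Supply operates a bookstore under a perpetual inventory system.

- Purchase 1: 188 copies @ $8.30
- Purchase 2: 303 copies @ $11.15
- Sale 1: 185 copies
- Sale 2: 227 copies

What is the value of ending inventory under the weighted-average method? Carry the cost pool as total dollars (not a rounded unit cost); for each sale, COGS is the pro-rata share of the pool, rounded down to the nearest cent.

Ending inventory = $794.65

After Purchase 1: 188 on hand, pool $1,560.40 (≈ $8.3000 each)
After Purchase 2: 491 on hand, pool $4,938.85 (≈ $10.0588 each)
Sale 1, sell 185: 185/491 × $4,938.85 → $1,860.87
Sale 2, sell 227: 227/306 × $3,077.98 → $2,283.33
Total COGS = $1,860.87 + $2,283.33 = $4,144.20
Ending inventory (cost pool remaining) = $794.65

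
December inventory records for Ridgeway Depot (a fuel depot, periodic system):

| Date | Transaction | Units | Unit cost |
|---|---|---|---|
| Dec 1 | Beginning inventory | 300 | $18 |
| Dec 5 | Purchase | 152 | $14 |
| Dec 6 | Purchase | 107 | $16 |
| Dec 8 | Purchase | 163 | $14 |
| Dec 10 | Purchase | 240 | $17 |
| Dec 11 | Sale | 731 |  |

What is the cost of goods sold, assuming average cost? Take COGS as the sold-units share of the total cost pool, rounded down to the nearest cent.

Dec 11, sell 731: 731/962 × $15,602.00 → $11,855.57
Ending inventory (cost pool remaining) = $3,746.43
Check: goods available $15,602.00 = COGS $11,855.57 + ending $3,746.43

COGS = $11,855.57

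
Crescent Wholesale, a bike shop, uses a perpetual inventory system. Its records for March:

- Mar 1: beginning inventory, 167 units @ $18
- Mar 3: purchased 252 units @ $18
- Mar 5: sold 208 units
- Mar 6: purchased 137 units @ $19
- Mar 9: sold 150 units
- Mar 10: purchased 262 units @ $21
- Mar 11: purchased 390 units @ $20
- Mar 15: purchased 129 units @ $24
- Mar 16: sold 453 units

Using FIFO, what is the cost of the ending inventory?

Ending inventory = $11,043

Mar 5, 208 sold [FIFO — oldest first]: 167 @ $18 + 41 @ $18 = $3,744
Mar 9, 150 sold [FIFO — oldest first]: 150 @ $18 = $2,700
Mar 16, 453 sold [FIFO — oldest first]: 61 @ $18 + 137 @ $19 + 255 @ $21 = $9,056
Total COGS = $3,744 + $2,700 + $9,056 = $15,500
Ending inventory: 7 @ $21 + 390 @ $20 + 129 @ $24 = $11,043
Check: goods available $26,543 = COGS $15,500 + ending $11,043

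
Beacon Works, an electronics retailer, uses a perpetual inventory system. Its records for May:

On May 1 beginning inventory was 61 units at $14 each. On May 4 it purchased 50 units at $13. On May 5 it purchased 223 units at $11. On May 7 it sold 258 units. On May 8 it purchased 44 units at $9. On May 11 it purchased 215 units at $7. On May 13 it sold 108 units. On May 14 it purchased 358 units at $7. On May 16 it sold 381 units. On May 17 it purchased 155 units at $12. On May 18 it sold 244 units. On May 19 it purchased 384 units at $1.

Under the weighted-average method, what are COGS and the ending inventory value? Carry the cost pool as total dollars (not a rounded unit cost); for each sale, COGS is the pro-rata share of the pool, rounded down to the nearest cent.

After May 1: 61 on hand, pool $854.00 (≈ $14.0000 each)
After May 4: 111 on hand, pool $1,504.00 (≈ $13.5495 each)
After May 5: 334 on hand, pool $3,957.00 (≈ $11.8473 each)
May 7, sell 258: 258/334 × $3,957.00 → $3,056.60
After May 8: 120 on hand, pool $1,296.40 (≈ $10.8033 each)
After May 11: 335 on hand, pool $2,801.40 (≈ $8.3624 each)
May 13, sell 108: 108/335 × $2,801.40 → $903.13
After May 14: 585 on hand, pool $4,404.27 (≈ $7.5287 each)
May 16, sell 381: 381/585 × $4,404.27 → $2,868.42
After May 17: 359 on hand, pool $3,395.85 (≈ $9.4592 each)
May 18, sell 244: 244/359 × $3,395.85 → $2,308.04
After May 19: 499 on hand, pool $1,471.81 (≈ $2.9495 each)
Total COGS = $3,056.60 + $903.13 + $2,868.42 + $2,308.04 = $9,136.19
Ending inventory (cost pool remaining) = $1,471.81

COGS = $9,136.19; ending inventory = $1,471.81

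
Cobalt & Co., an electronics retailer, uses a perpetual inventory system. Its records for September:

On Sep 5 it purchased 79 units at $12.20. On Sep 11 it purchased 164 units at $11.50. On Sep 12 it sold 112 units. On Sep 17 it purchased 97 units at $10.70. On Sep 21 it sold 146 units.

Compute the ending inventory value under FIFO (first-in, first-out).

Ending inventory = $877.40

Sep 12, 112 sold [FIFO — oldest first]: 79 @ $12.20 + 33 @ $11.50 = $1,343.30
Sep 21, 146 sold [FIFO — oldest first]: 131 @ $11.50 + 15 @ $10.70 = $1,667.00
Total COGS = $1,343.30 + $1,667.00 = $3,010.30
Ending inventory: 82 @ $10.70 = $877.40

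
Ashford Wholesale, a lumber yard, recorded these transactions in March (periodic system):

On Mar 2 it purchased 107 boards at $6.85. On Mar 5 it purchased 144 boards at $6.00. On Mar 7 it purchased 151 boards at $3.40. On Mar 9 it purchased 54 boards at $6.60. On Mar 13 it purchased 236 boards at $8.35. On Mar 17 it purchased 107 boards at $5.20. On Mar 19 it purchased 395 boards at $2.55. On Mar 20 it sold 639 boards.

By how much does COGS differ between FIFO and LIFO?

$1,287.20

FIFO COGS: 107 @ $6.85 + 144 @ $6.00 + 151 @ $3.40 + 54 @ $6.60 + 183 @ $8.35 = $3,994.80
LIFO COGS: 395 @ $2.55 + 107 @ $5.20 + 137 @ $8.35 = $2,707.60
Difference = |$3,994.80 − $2,707.60| = $1,287.20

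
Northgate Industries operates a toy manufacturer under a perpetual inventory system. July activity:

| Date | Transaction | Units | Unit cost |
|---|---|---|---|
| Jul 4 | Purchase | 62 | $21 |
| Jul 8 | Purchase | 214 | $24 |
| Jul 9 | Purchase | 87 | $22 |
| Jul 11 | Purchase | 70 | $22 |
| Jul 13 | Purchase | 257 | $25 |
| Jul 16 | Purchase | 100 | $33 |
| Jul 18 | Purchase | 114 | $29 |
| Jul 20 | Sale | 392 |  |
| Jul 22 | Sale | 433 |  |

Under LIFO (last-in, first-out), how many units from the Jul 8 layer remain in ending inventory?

17

Jul 20, 392 sold [LIFO — newest first]: 114 @ $29 + 100 @ $33 + 178 @ $25 = $11,056
Jul 22, 433 sold [LIFO — newest first]: 79 @ $25 + 70 @ $22 + 87 @ $22 + 197 @ $24 = $10,157
Total COGS = $11,056 + $10,157 = $21,213
Ending inventory: 62 @ $21 + 17 @ $24 = $1,710
Check: goods available $22,923 = COGS $21,213 + ending $1,710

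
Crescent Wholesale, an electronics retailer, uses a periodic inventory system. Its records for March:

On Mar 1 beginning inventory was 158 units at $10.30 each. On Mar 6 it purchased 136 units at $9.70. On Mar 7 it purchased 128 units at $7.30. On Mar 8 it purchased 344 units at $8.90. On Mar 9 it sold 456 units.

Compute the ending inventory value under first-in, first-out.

Ending inventory = $2,759.00

Mar 9, 456 sold [FIFO — oldest first]: 158 @ $10.30 + 136 @ $9.70 + 128 @ $7.30 + 34 @ $8.90 = $4,183.60
Ending inventory: 310 @ $8.90 = $2,759.00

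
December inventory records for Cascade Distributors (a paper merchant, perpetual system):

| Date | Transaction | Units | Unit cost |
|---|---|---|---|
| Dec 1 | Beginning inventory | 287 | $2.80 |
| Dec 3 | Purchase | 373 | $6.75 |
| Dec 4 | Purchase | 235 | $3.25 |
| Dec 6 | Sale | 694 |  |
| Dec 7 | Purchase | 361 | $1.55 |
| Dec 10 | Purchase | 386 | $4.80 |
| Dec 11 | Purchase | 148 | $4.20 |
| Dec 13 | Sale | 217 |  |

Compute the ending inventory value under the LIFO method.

Dec 6, 694 sold [LIFO — newest first]: 235 @ $3.25 + 373 @ $6.75 + 86 @ $2.80 = $3,522.30
Dec 13, 217 sold [LIFO — newest first]: 148 @ $4.20 + 69 @ $4.80 = $952.80
Total COGS = $3,522.30 + $952.80 = $4,475.10
Ending inventory: 201 @ $2.80 + 361 @ $1.55 + 317 @ $4.80 = $2,643.95

Ending inventory = $2,643.95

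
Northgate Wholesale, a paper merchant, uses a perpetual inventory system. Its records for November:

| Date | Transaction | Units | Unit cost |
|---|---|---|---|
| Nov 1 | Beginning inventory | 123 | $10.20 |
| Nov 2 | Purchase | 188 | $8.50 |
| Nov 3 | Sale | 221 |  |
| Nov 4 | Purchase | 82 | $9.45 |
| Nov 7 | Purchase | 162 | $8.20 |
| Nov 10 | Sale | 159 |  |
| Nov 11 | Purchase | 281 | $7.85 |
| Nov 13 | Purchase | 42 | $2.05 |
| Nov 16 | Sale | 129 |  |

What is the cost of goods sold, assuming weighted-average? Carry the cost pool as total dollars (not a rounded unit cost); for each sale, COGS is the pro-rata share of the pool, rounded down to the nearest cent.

After Nov 1: 123 on hand, pool $1,254.60 (≈ $10.2000 each)
After Nov 2: 311 on hand, pool $2,852.60 (≈ $9.1723 each)
Nov 3, sell 221: 221/311 × $2,852.60 → $2,027.08
After Nov 4: 172 on hand, pool $1,600.42 (≈ $9.3048 each)
After Nov 7: 334 on hand, pool $2,928.82 (≈ $8.7689 each)
Nov 10, sell 159: 159/334 × $2,928.82 → $1,394.25
After Nov 11: 456 on hand, pool $3,740.42 (≈ $8.2027 each)
After Nov 13: 498 on hand, pool $3,826.52 (≈ $7.6838 each)
Nov 16, sell 129: 129/498 × $3,826.52 → $991.20
Total COGS = $2,027.08 + $1,394.25 + $991.20 = $4,412.53
Ending inventory (cost pool remaining) = $2,835.32
Check: goods available $7,247.85 = COGS $4,412.53 + ending $2,835.32

COGS = $4,412.53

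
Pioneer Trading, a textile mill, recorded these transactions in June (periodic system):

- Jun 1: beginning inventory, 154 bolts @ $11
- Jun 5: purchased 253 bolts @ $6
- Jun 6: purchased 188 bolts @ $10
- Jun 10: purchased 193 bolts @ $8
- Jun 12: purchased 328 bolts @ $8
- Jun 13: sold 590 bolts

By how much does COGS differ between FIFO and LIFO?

$184

FIFO COGS: 154 @ $11 + 253 @ $6 + 183 @ $10 = $5,042
LIFO COGS: 328 @ $8 + 193 @ $8 + 69 @ $10 = $4,858
Difference = |$5,042 − $4,858| = $184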